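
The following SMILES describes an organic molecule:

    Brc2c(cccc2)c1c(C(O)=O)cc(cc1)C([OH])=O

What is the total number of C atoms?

Count every carbon token in the SMILES (each C, including those in ring-closure positions and inside branches).
Carbon count: 14.

14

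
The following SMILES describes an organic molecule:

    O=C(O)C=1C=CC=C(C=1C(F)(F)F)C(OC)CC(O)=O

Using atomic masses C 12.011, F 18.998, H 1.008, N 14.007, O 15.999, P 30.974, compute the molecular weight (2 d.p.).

292.21 g/mol

First, the molecular formula is C12H11F3O5 (counting implicit H from valence).
  C: 12 × 12.011 = 144.132
  F: 3 × 18.998 = 56.994
  H: 11 × 1.008 = 11.088
  O: 5 × 15.999 = 79.995
Sum: 12×12.011 + 3×18.998 + 11×1.008 + 5×15.999 = 292.209 → 292.21 g/mol.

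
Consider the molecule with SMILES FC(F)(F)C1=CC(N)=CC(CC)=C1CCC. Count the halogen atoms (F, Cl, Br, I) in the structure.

Halogen atoms appear at heavy-atom positions 1, 3, 4 (3×F).
Other groups present: 1 primary amine.
Halogen count: 3.

3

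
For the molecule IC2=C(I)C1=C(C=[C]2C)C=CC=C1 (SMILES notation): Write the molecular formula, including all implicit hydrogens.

Walk through each heavy atom and fill implicit hydrogens from standard valence (C 4, N 3, O 2, S 2, halogen 1):
  atom 1: I (halogen, monovalent) → 0 H
  atom 2: C, bond orders sum to 4 (valence 4) → 0 H
  atom 3: C, bond orders sum to 4 (valence 4) → 0 H
  atom 4: I (halogen, monovalent) → 0 H
  atom 5: C, bond orders sum to 4 (valence 4) → 0 H
  atom 6: C, bond orders sum to 4 (valence 4) → 0 H
  atom 7: C, bond orders sum to 3 (valence 4) → 1 H
  atom 8: C with explicit H count 0
  atom 9: C, bond orders sum to 1 (valence 4) → 3 H
  atom 10: C, bond orders sum to 3 (valence 4) → 1 H
  atom 11: C, bond orders sum to 3 (valence 4) → 1 H
  atom 12: C, bond orders sum to 3 (valence 4) → 1 H
  atom 13: C, bond orders sum to 3 (valence 4) → 1 H
Totals → C:11, H:8, I:2.

C11H8I2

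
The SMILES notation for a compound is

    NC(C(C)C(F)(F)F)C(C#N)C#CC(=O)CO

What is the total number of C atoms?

Count every carbon token in the SMILES (each C, including those in ring-closure positions and inside branches).
Carbon count: 10.

10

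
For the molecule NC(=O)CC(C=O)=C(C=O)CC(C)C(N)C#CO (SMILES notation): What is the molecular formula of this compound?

Walk through each heavy atom and fill implicit hydrogens from standard valence (C 4, N 3, O 2, S 2, halogen 1):
  atom 1: N, bond orders sum to 1 (valence 3) → 2 H
  atom 2: C, bond orders sum to 4 (valence 4) → 0 H
  atom 3: O, bond orders sum to 2 (valence 2) → 0 H
  atom 4: C, bond orders sum to 2 (valence 4) → 2 H
  atom 5: C, bond orders sum to 4 (valence 4) → 0 H
  atom 6: C, bond orders sum to 3 (valence 4) → 1 H
  atom 7: O, bond orders sum to 2 (valence 2) → 0 H
  atom 8: C, bond orders sum to 4 (valence 4) → 0 H
  atom 9: C, bond orders sum to 3 (valence 4) → 1 H
  atom 10: O, bond orders sum to 2 (valence 2) → 0 H
  atom 11: C, bond orders sum to 2 (valence 4) → 2 H
  atom 12: C, bond orders sum to 3 (valence 4) → 1 H
  atom 13: C, bond orders sum to 1 (valence 4) → 3 H
  atom 14: C, bond orders sum to 3 (valence 4) → 1 H
  atom 15: N, bond orders sum to 1 (valence 3) → 2 H
  atom 16: C, bond orders sum to 4 (valence 4) → 0 H
  atom 17: C, bond orders sum to 4 (valence 4) → 0 H
  atom 18: O, bond orders sum to 1 (valence 2) → 1 H
Totals → C:12, H:16, N:2, O:4.

C12H16N2O4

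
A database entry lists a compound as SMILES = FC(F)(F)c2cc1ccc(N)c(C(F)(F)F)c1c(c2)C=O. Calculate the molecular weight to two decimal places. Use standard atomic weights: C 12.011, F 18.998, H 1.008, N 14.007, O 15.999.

307.19 g/mol

First, the molecular formula is C13H7F6NO (counting implicit H from valence).
  C: 13 × 12.011 = 156.143
  F: 6 × 18.998 = 113.988
  H: 7 × 1.008 = 7.056
  N: 1 × 14.007 = 14.007
  O: 1 × 15.999 = 15.999
Sum: 13×12.011 + 6×18.998 + 7×1.008 + 1×14.007 + 1×15.999 = 307.193 → 307.19 g/mol.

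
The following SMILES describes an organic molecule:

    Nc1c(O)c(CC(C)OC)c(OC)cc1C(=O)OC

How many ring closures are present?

In SMILES, each pair of matching ring-closure digits denotes one ring-closing bond; the number of such bonds equals the number of independent rings.
Ring-closure bonds here: 1.

1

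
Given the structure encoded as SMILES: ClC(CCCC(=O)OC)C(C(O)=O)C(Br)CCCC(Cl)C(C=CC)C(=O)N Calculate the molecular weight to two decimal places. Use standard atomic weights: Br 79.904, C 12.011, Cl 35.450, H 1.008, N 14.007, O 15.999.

489.23 g/mol

First, the molecular formula is C18H28BrCl2NO5 (counting implicit H from valence).
  Br: 1 × 79.904 = 79.904
  C: 18 × 12.011 = 216.198
  Cl: 2 × 35.450 = 70.900
  H: 28 × 1.008 = 28.224
  N: 1 × 14.007 = 14.007
  O: 5 × 15.999 = 79.995
Sum: 1×79.904 + 18×12.011 + 2×35.450 + 28×1.008 + 1×14.007 + 5×15.999 = 489.228 → 489.23 g/mol.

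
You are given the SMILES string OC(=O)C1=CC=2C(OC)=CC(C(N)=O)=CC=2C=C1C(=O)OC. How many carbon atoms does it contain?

Count every carbon token in the SMILES (each C, including those in ring-closure positions and inside branches).
Carbon count: 15.

15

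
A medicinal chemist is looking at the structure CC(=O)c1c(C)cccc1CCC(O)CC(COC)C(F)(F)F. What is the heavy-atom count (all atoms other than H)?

23

Every atom symbol written in the SMILES (organic subset) is one heavy atom; implicit H are not written.
Heavy atoms by element → C:17, F:3, O:3.
Total: 23.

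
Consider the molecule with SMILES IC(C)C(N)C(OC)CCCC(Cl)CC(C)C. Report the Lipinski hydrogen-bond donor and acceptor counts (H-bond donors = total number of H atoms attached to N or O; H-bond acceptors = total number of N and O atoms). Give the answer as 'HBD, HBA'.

Donors: find every N or O and count the H atoms it carries.
  atom 5 (N): bond orders sum to 1 → 2 H
  atom 7 (O): bond orders sum to 2 → 0 H
Lipinski HBD = 2.
Acceptors: N atoms = 1, O atoms = 1 → HBA = 2.

2, 2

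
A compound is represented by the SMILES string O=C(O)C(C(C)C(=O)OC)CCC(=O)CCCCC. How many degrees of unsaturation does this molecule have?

3

Degree of unsaturation = (number of rings) + (number of π bonds).
Ring closures in the SMILES: 0.
π bonds: 3 double bonds (each 1 DoU) → 3 DoU from unsaturation.
Total DoU = 0 + 3 = 3.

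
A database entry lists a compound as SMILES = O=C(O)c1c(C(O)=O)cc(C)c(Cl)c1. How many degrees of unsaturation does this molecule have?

Molecular formula: C9H7ClO4.
DoU = (2C + 2 + N − H − X) / 2, where X is the halogen count and O/S are ignored.
    = (2·9 + 2 + 0 − 7 − 1) / 2 = 12 / 2 = 6.

6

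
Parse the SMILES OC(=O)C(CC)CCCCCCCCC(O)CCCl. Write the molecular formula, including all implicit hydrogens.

C15H29ClO3

Walk through each heavy atom and fill implicit hydrogens from standard valence (C 4, N 3, O 2, S 2, halogen 1):
  atom 1: O, bond orders sum to 1 (valence 2) → 1 H
  atom 2: C, bond orders sum to 4 (valence 4) → 0 H
  atom 3: O, bond orders sum to 2 (valence 2) → 0 H
  atom 4: C, bond orders sum to 3 (valence 4) → 1 H
  atom 5: C, bond orders sum to 2 (valence 4) → 2 H
  atom 6: C, bond orders sum to 1 (valence 4) → 3 H
  atom 7: C, bond orders sum to 2 (valence 4) → 2 H
  atom 8: C, bond orders sum to 2 (valence 4) → 2 H
  atom 9: C, bond orders sum to 2 (valence 4) → 2 H
  atom 10: C, bond orders sum to 2 (valence 4) → 2 H
  atom 11: C, bond orders sum to 2 (valence 4) → 2 H
  atom 12: C, bond orders sum to 2 (valence 4) → 2 H
  atom 13: C, bond orders sum to 2 (valence 4) → 2 H
  atom 14: C, bond orders sum to 2 (valence 4) → 2 H
  atom 15: C, bond orders sum to 3 (valence 4) → 1 H
  atom 16: O, bond orders sum to 1 (valence 2) → 1 H
  atom 17: C, bond orders sum to 2 (valence 4) → 2 H
  atom 18: C, bond orders sum to 2 (valence 4) → 2 H
  atom 19: Cl (halogen, monovalent) → 0 H
Totals → C:15, H:29, Cl:1, O:3.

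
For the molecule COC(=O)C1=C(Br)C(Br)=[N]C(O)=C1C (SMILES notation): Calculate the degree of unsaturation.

5

Degree of unsaturation = (number of rings) + (number of π bonds).
Ring closures in the SMILES: 1.
π bonds: 4 double bonds (each 1 DoU) → 4 DoU from unsaturation.
Total DoU = 1 + 4 = 5.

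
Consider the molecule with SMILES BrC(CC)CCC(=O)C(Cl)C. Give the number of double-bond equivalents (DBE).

Molecular formula: C8H14BrClO.
DoU = (2C + 2 + N − H − X) / 2, where X is the halogen count and O/S are ignored.
    = (2·8 + 2 + 0 − 14 − 2) / 2 = 2 / 2 = 1.

1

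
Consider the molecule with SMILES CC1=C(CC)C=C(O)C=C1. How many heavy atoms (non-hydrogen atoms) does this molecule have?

Every atom symbol written in the SMILES (organic subset) is one heavy atom; implicit H are not written.
Heavy atoms by element → C:9, O:1.
Total: 10.

10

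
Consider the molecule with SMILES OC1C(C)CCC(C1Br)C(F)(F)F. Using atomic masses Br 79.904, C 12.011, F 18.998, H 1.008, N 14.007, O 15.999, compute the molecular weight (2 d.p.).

First, the molecular formula is C8H12BrF3O (counting implicit H from valence).
  Br: 1 × 79.904 = 79.904
  C: 8 × 12.011 = 96.088
  F: 3 × 18.998 = 56.994
  H: 12 × 1.008 = 12.096
  O: 1 × 15.999 = 15.999
Sum: 1×79.904 + 8×12.011 + 3×18.998 + 12×1.008 + 1×15.999 = 261.081 → 261.08 g/mol.

261.08 g/mol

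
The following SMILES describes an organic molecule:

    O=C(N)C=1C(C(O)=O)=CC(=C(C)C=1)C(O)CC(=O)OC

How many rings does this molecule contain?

In SMILES, each pair of matching ring-closure digits denotes one ring-closing bond; the number of such bonds equals the number of independent rings.
Ring-closure bonds here: 1.

1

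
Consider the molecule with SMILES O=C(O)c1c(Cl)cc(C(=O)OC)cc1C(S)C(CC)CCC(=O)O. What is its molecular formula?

C16H19ClO6S

Walk through each heavy atom and fill implicit hydrogens from standard valence (C 4, N 3, O 2, S 2, halogen 1); for lowercase aromatic atoms, an aromatic c carries 1 H when it has two neighbours and 0 H with three, and aromatic n carries 0 H:
  atom 1: O, bond orders sum to 2 (valence 2) → 0 H
  atom 2: C, bond orders sum to 4 (valence 4) → 0 H
  atom 3: O, bond orders sum to 1 (valence 2) → 1 H
  atom 4: aromatic c, 3 neighbours → 0 H
  atom 5: aromatic c, 3 neighbours → 0 H
  atom 6: Cl (halogen, monovalent) → 0 H
  atom 7: aromatic c, 2 neighbours → 1 H
  atom 8: aromatic c, 3 neighbours → 0 H
  atom 9: C, bond orders sum to 4 (valence 4) → 0 H
  atom 10: O, bond orders sum to 2 (valence 2) → 0 H
  atom 11: O, bond orders sum to 2 (valence 2) → 0 H
  atom 12: C, bond orders sum to 1 (valence 4) → 3 H
  atom 13: aromatic c, 2 neighbours → 1 H
  atom 14: aromatic c, 3 neighbours → 0 H
  atom 15: C, bond orders sum to 3 (valence 4) → 1 H
  atom 16: S, bond orders sum to 1 (valence 2) → 1 H
  atom 17: C, bond orders sum to 3 (valence 4) → 1 H
  atom 18: C, bond orders sum to 2 (valence 4) → 2 H
  atom 19: C, bond orders sum to 1 (valence 4) → 3 H
  atom 20: C, bond orders sum to 2 (valence 4) → 2 H
  atom 21: C, bond orders sum to 2 (valence 4) → 2 H
  atom 22: C, bond orders sum to 4 (valence 4) → 0 H
  atom 23: O, bond orders sum to 2 (valence 2) → 0 H
  atom 24: O, bond orders sum to 1 (valence 2) → 1 H
Totals → C:16, H:19, Cl:1, O:6, S:1.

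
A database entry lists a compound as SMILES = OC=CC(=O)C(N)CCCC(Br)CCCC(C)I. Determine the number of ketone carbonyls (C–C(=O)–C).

1

The ketone motif appears at heavy-atom position 4 in the SMILES.
Other groups present: 1 alkene, 1 hydroxyl, 1 primary amine.
Ketone count: 1.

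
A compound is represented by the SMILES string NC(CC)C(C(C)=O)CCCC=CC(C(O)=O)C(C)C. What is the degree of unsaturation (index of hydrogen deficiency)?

Degree of unsaturation = (number of rings) + (number of π bonds).
Ring closures in the SMILES: 0.
π bonds: 3 double bonds (each 1 DoU) → 3 DoU from unsaturation.
Total DoU = 0 + 3 = 3.

3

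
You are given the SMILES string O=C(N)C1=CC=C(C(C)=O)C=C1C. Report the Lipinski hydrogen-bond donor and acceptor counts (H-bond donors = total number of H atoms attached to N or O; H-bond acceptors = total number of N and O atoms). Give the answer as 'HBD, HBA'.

Donors: find every N or O and count the H atoms it carries.
  atom 1 (O): bond orders sum to 2 → 0 H
  atom 3 (N): bond orders sum to 1 → 2 H
  atom 10 (O): bond orders sum to 2 → 0 H
Lipinski HBD = 2.
Acceptors: N atoms = 1, O atoms = 2 → HBA = 3.

2, 3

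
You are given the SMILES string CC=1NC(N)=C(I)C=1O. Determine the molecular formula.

C5H7IN2O

Walk through each heavy atom and fill implicit hydrogens from standard valence (C 4, N 3, O 2, S 2, halogen 1):
  atom 1: C, bond orders sum to 1 (valence 4) → 3 H
  atom 2: C, bond orders sum to 4 (valence 4) → 0 H
  atom 3: N, bond orders sum to 2 (valence 3) → 1 H
  atom 4: C, bond orders sum to 4 (valence 4) → 0 H
  atom 5: N, bond orders sum to 1 (valence 3) → 2 H
  atom 6: C, bond orders sum to 4 (valence 4) → 0 H
  atom 7: I (halogen, monovalent) → 0 H
  atom 8: C, bond orders sum to 4 (valence 4) → 0 H
  atom 9: O, bond orders sum to 1 (valence 2) → 1 H
Totals → C:5, H:7, I:1, N:2, O:1.
In Hill order: C5H7IN2O.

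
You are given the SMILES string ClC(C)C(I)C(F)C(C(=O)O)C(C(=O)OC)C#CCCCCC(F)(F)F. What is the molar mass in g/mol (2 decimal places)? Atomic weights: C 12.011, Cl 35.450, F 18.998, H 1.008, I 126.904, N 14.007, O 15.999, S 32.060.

First, the molecular formula is C16H20ClF4IO4 (counting implicit H from valence).
  C: 16 × 12.011 = 192.176
  Cl: 1 × 35.450 = 35.450
  F: 4 × 18.998 = 75.992
  H: 20 × 1.008 = 20.160
  I: 1 × 126.904 = 126.904
  O: 4 × 15.999 = 63.996
Sum: 16×12.011 + 1×35.450 + 4×18.998 + 20×1.008 + 1×126.904 + 4×15.999 = 514.678 → 514.68 g/mol.

514.68 g/mol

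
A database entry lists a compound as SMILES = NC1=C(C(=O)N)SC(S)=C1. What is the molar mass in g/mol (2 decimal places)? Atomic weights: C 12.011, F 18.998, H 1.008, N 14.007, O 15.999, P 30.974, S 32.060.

174.24 g/mol

First, the molecular formula is C5H6N2OS2 (counting implicit H from valence).
  C: 5 × 12.011 = 60.055
  H: 6 × 1.008 = 6.048
  N: 2 × 14.007 = 28.014
  O: 1 × 15.999 = 15.999
  S: 2 × 32.060 = 64.120
Sum: 5×12.011 + 6×1.008 + 2×14.007 + 1×15.999 + 2×32.060 = 174.236 → 174.24 g/mol.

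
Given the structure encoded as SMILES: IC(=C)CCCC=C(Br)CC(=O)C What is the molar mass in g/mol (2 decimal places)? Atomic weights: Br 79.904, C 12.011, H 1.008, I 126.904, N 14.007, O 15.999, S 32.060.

357.03 g/mol

First, the molecular formula is C10H14BrIO (counting implicit H from valence).
  Br: 1 × 79.904 = 79.904
  C: 10 × 12.011 = 120.110
  H: 14 × 1.008 = 14.112
  I: 1 × 126.904 = 126.904
  O: 1 × 15.999 = 15.999
Sum: 1×79.904 + 10×12.011 + 14×1.008 + 1×126.904 + 1×15.999 = 357.029 → 357.03 g/mol.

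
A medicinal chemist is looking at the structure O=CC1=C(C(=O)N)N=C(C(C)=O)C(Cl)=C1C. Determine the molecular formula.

Walk through each heavy atom and fill implicit hydrogens from standard valence (C 4, N 3, O 2, S 2, halogen 1):
  atom 1: O, bond orders sum to 2 (valence 2) → 0 H
  atom 2: C, bond orders sum to 3 (valence 4) → 1 H
  atom 3: C, bond orders sum to 4 (valence 4) → 0 H
  atom 4: C, bond orders sum to 4 (valence 4) → 0 H
  atom 5: C, bond orders sum to 4 (valence 4) → 0 H
  atom 6: O, bond orders sum to 2 (valence 2) → 0 H
  atom 7: N, bond orders sum to 1 (valence 3) → 2 H
  atom 8: N, bond orders sum to 3 (valence 3) → 0 H
  atom 9: C, bond orders sum to 4 (valence 4) → 0 H
  atom 10: C, bond orders sum to 4 (valence 4) → 0 H
  atom 11: C, bond orders sum to 1 (valence 4) → 3 H
  atom 12: O, bond orders sum to 2 (valence 2) → 0 H
  atom 13: C, bond orders sum to 4 (valence 4) → 0 H
  atom 14: Cl (halogen, monovalent) → 0 H
  atom 15: C, bond orders sum to 4 (valence 4) → 0 H
  atom 16: C, bond orders sum to 1 (valence 4) → 3 H
Totals → C:10, H:9, Cl:1, N:2, O:3.
In Hill order: C10H9ClN2O3.

C10H9ClN2O3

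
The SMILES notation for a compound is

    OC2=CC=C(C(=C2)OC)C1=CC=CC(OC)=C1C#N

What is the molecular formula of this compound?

Walk through each heavy atom and fill implicit hydrogens from standard valence (C 4, N 3, O 2, S 2, halogen 1):
  atom 1: O, bond orders sum to 1 (valence 2) → 1 H
  atom 2: C, bond orders sum to 4 (valence 4) → 0 H
  atom 3: C, bond orders sum to 3 (valence 4) → 1 H
  atom 4: C, bond orders sum to 3 (valence 4) → 1 H
  atom 5: C, bond orders sum to 4 (valence 4) → 0 H
  atom 6: C, bond orders sum to 4 (valence 4) → 0 H
  atom 7: C, bond orders sum to 3 (valence 4) → 1 H
  atom 8: O, bond orders sum to 2 (valence 2) → 0 H
  atom 9: C, bond orders sum to 1 (valence 4) → 3 H
  atom 10: C, bond orders sum to 4 (valence 4) → 0 H
  atom 11: C, bond orders sum to 3 (valence 4) → 1 H
  atom 12: C, bond orders sum to 3 (valence 4) → 1 H
  atom 13: C, bond orders sum to 3 (valence 4) → 1 H
  atom 14: C, bond orders sum to 4 (valence 4) → 0 H
  atom 15: O, bond orders sum to 2 (valence 2) → 0 H
  atom 16: C, bond orders sum to 1 (valence 4) → 3 H
  atom 17: C, bond orders sum to 4 (valence 4) → 0 H
  atom 18: C, bond orders sum to 4 (valence 4) → 0 H
  atom 19: N, bond orders sum to 3 (valence 3) → 0 H
Totals → C:15, H:13, N:1, O:3.

C15H13NO3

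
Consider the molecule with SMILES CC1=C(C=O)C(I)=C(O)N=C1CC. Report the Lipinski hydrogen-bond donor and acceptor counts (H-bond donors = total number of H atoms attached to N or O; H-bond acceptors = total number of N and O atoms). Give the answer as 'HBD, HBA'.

Donors: find every N or O and count the H atoms it carries.
  atom 5 (O): bond orders sum to 2 → 0 H
  atom 9 (O): bond orders sum to 1 → 1 H
  atom 10 (N): bond orders sum to 3 → 0 H
Lipinski HBD = 1.
Acceptors: N atoms = 1, O atoms = 2 → HBA = 3.

1, 3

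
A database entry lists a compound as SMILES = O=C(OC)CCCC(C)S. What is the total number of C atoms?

7

Count every carbon token in the SMILES (each C, including those in ring-closure positions and inside branches).
Carbon count: 7.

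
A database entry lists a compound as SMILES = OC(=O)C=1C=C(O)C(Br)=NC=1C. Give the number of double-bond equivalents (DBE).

5

Molecular formula: C7H6BrNO3.
DoU = (2C + 2 + N − H − X) / 2, where X is the halogen count and O/S are ignored.
    = (2·7 + 2 + 1 − 6 − 1) / 2 = 10 / 2 = 5.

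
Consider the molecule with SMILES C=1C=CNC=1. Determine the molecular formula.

C4H5N

Walk through each heavy atom and fill implicit hydrogens from standard valence (C 4, N 3, O 2, S 2, halogen 1):
  atom 1: C, bond orders sum to 3 (valence 4) → 1 H
  atom 2: C, bond orders sum to 3 (valence 4) → 1 H
  atom 3: C, bond orders sum to 3 (valence 4) → 1 H
  atom 4: N, bond orders sum to 2 (valence 3) → 1 H
  atom 5: C, bond orders sum to 3 (valence 4) → 1 H
Totals → C:4, H:5, N:1.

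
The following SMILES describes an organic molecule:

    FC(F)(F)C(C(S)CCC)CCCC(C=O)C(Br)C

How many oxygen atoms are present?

1

Scan the SMILES for O atoms (remember two-letter symbols like Cl and Br are single atoms).
Oxygen count: 1.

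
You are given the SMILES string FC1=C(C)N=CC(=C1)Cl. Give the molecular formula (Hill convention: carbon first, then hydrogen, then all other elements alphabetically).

C6H5ClFN

Walk through each heavy atom and fill implicit hydrogens from standard valence (C 4, N 3, O 2, S 2, halogen 1):
  atom 1: F (halogen, monovalent) → 0 H
  atom 2: C, bond orders sum to 4 (valence 4) → 0 H
  atom 3: C, bond orders sum to 4 (valence 4) → 0 H
  atom 4: C, bond orders sum to 1 (valence 4) → 3 H
  atom 5: N, bond orders sum to 3 (valence 3) → 0 H
  atom 6: C, bond orders sum to 3 (valence 4) → 1 H
  atom 7: C, bond orders sum to 4 (valence 4) → 0 H
  atom 8: C, bond orders sum to 3 (valence 4) → 1 H
  atom 9: Cl (halogen, monovalent) → 0 H
Totals → C:6, H:5, Cl:1, F:1, N:1.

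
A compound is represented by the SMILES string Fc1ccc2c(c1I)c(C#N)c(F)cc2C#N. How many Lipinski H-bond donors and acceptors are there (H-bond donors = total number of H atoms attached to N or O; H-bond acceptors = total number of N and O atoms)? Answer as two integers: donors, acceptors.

0, 2

Donors: find every N or O and count the H atoms it carries.
  atom 11 (N): bond orders sum to 3 → 0 H
  atom 17 (N): bond orders sum to 3 → 0 H
Lipinski HBD = 0.
Acceptors: N atoms = 2, O atoms = 0 → HBA = 2.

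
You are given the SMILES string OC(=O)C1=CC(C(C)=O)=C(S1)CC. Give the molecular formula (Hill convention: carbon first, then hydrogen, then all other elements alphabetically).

C9H10O3S

Walk through each heavy atom and fill implicit hydrogens from standard valence (C 4, N 3, O 2, S 2, halogen 1):
  atom 1: O, bond orders sum to 1 (valence 2) → 1 H
  atom 2: C, bond orders sum to 4 (valence 4) → 0 H
  atom 3: O, bond orders sum to 2 (valence 2) → 0 H
  atom 4: C, bond orders sum to 4 (valence 4) → 0 H
  atom 5: C, bond orders sum to 3 (valence 4) → 1 H
  atom 6: C, bond orders sum to 4 (valence 4) → 0 H
  atom 7: C, bond orders sum to 4 (valence 4) → 0 H
  atom 8: C, bond orders sum to 1 (valence 4) → 3 H
  atom 9: O, bond orders sum to 2 (valence 2) → 0 H
  atom 10: C, bond orders sum to 4 (valence 4) → 0 H
  atom 11: S, bond orders sum to 2 (valence 2) → 0 H
  atom 12: C, bond orders sum to 2 (valence 4) → 2 H
  atom 13: C, bond orders sum to 1 (valence 4) → 3 H
Totals → C:9, H:10, O:3, S:1.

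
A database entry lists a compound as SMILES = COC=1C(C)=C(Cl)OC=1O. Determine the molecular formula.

C6H7ClO3

Walk through each heavy atom and fill implicit hydrogens from standard valence (C 4, N 3, O 2, S 2, halogen 1):
  atom 1: C, bond orders sum to 1 (valence 4) → 3 H
  atom 2: O, bond orders sum to 2 (valence 2) → 0 H
  atom 3: C, bond orders sum to 4 (valence 4) → 0 H
  atom 4: C, bond orders sum to 4 (valence 4) → 0 H
  atom 5: C, bond orders sum to 1 (valence 4) → 3 H
  atom 6: C, bond orders sum to 4 (valence 4) → 0 H
  atom 7: Cl (halogen, monovalent) → 0 H
  atom 8: O, bond orders sum to 2 (valence 2) → 0 H
  atom 9: C, bond orders sum to 4 (valence 4) → 0 H
  atom 10: O, bond orders sum to 1 (valence 2) → 1 H
Totals → C:6, H:7, Cl:1, O:3.
In Hill order: C6H7ClO3.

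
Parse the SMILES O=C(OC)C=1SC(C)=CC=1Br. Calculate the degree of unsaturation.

Molecular formula: C7H7BrO2S.
DoU = (2C + 2 + N − H − X) / 2, where X is the halogen count and O/S are ignored.
    = (2·7 + 2 + 0 − 7 − 1) / 2 = 8 / 2 = 4.

4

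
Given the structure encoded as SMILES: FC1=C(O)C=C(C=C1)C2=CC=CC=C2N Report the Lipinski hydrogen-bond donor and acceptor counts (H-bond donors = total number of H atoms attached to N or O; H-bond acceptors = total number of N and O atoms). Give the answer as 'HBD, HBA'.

3, 2

Donors: find every N or O and count the H atoms it carries.
  atom 4 (O): bond orders sum to 1 → 1 H
  atom 15 (N): bond orders sum to 1 → 2 H
Lipinski HBD = 3.
Acceptors: N atoms = 1, O atoms = 1 → HBA = 2.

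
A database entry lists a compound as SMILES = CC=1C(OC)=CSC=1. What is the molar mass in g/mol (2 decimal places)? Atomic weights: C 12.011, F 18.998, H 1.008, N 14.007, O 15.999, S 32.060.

128.19 g/mol

First, the molecular formula is C6H8OS (counting implicit H from valence).
  C: 6 × 12.011 = 72.066
  H: 8 × 1.008 = 8.064
  O: 1 × 15.999 = 15.999
  S: 1 × 32.060 = 32.060
Sum: 6×12.011 + 8×1.008 + 1×15.999 + 1×32.060 = 128.189 → 128.19 g/mol.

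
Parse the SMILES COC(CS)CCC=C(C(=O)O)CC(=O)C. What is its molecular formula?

Walk through each heavy atom and fill implicit hydrogens from standard valence (C 4, N 3, O 2, S 2, halogen 1):
  atom 1: C, bond orders sum to 1 (valence 4) → 3 H
  atom 2: O, bond orders sum to 2 (valence 2) → 0 H
  atom 3: C, bond orders sum to 3 (valence 4) → 1 H
  atom 4: C, bond orders sum to 2 (valence 4) → 2 H
  atom 5: S, bond orders sum to 1 (valence 2) → 1 H
  atom 6: C, bond orders sum to 2 (valence 4) → 2 H
  atom 7: C, bond orders sum to 2 (valence 4) → 2 H
  atom 8: C, bond orders sum to 3 (valence 4) → 1 H
  atom 9: C, bond orders sum to 4 (valence 4) → 0 H
  atom 10: C, bond orders sum to 4 (valence 4) → 0 H
  atom 11: O, bond orders sum to 2 (valence 2) → 0 H
  atom 12: O, bond orders sum to 1 (valence 2) → 1 H
  atom 13: C, bond orders sum to 2 (valence 4) → 2 H
  atom 14: C, bond orders sum to 4 (valence 4) → 0 H
  atom 15: O, bond orders sum to 2 (valence 2) → 0 H
  atom 16: C, bond orders sum to 1 (valence 4) → 3 H
Totals → C:11, H:18, O:4, S:1.

C11H18O4S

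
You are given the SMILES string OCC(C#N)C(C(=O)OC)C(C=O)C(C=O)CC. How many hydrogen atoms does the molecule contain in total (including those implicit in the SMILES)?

Walk through each heavy atom and fill implicit hydrogens from standard valence (C 4, N 3, O 2, S 2, halogen 1):
  atom 1: O, bond orders sum to 1 (valence 2) → 1 H
  atom 2: C, bond orders sum to 2 (valence 4) → 2 H
  atom 3: C, bond orders sum to 3 (valence 4) → 1 H
  atom 4: C, bond orders sum to 4 (valence 4) → 0 H
  atom 5: N, bond orders sum to 3 (valence 3) → 0 H
  atom 6: C, bond orders sum to 3 (valence 4) → 1 H
  atom 7: C, bond orders sum to 4 (valence 4) → 0 H
  atom 8: O, bond orders sum to 2 (valence 2) → 0 H
  atom 9: O, bond orders sum to 2 (valence 2) → 0 H
  atom 10: C, bond orders sum to 1 (valence 4) → 3 H
  atom 11: C, bond orders sum to 3 (valence 4) → 1 H
  atom 12: C, bond orders sum to 3 (valence 4) → 1 H
  atom 13: O, bond orders sum to 2 (valence 2) → 0 H
  atom 14: C, bond orders sum to 3 (valence 4) → 1 H
  atom 15: C, bond orders sum to 3 (valence 4) → 1 H
  atom 16: O, bond orders sum to 2 (valence 2) → 0 H
  atom 17: C, bond orders sum to 2 (valence 4) → 2 H
  atom 18: C, bond orders sum to 1 (valence 4) → 3 H
Total hydrogens: 17.

17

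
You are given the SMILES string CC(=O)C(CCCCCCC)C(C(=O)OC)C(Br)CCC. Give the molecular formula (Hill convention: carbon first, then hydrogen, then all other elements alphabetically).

Walk through each heavy atom and fill implicit hydrogens from standard valence (C 4, N 3, O 2, S 2, halogen 1):
  atom 1: C, bond orders sum to 1 (valence 4) → 3 H
  atom 2: C, bond orders sum to 4 (valence 4) → 0 H
  atom 3: O, bond orders sum to 2 (valence 2) → 0 H
  atom 4: C, bond orders sum to 3 (valence 4) → 1 H
  atom 5: C, bond orders sum to 2 (valence 4) → 2 H
  atom 6: C, bond orders sum to 2 (valence 4) → 2 H
  atom 7: C, bond orders sum to 2 (valence 4) → 2 H
  atom 8: C, bond orders sum to 2 (valence 4) → 2 H
  atom 9: C, bond orders sum to 2 (valence 4) → 2 H
  atom 10: C, bond orders sum to 2 (valence 4) → 2 H
  atom 11: C, bond orders sum to 1 (valence 4) → 3 H
  atom 12: C, bond orders sum to 3 (valence 4) → 1 H
  atom 13: C, bond orders sum to 4 (valence 4) → 0 H
  atom 14: O, bond orders sum to 2 (valence 2) → 0 H
  atom 15: O, bond orders sum to 2 (valence 2) → 0 H
  atom 16: C, bond orders sum to 1 (valence 4) → 3 H
  atom 17: C, bond orders sum to 3 (valence 4) → 1 H
  atom 18: Br (halogen, monovalent) → 0 H
  atom 19: C, bond orders sum to 2 (valence 4) → 2 H
  atom 20: C, bond orders sum to 2 (valence 4) → 2 H
  atom 21: C, bond orders sum to 1 (valence 4) → 3 H
Totals → C:17, H:31, Br:1, O:3.
In Hill order: C17H31BrO3.

C17H31BrO3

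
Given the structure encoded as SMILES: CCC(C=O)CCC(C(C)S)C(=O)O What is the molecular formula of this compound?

Walk through each heavy atom and fill implicit hydrogens from standard valence (C 4, N 3, O 2, S 2, halogen 1):
  atom 1: C, bond orders sum to 1 (valence 4) → 3 H
  atom 2: C, bond orders sum to 2 (valence 4) → 2 H
  atom 3: C, bond orders sum to 3 (valence 4) → 1 H
  atom 4: C, bond orders sum to 3 (valence 4) → 1 H
  atom 5: O, bond orders sum to 2 (valence 2) → 0 H
  atom 6: C, bond orders sum to 2 (valence 4) → 2 H
  atom 7: C, bond orders sum to 2 (valence 4) → 2 H
  atom 8: C, bond orders sum to 3 (valence 4) → 1 H
  atom 9: C, bond orders sum to 3 (valence 4) → 1 H
  atom 10: C, bond orders sum to 1 (valence 4) → 3 H
  atom 11: S, bond orders sum to 1 (valence 2) → 1 H
  atom 12: C, bond orders sum to 4 (valence 4) → 0 H
  atom 13: O, bond orders sum to 2 (valence 2) → 0 H
  atom 14: O, bond orders sum to 1 (valence 2) → 1 H
Totals → C:10, H:18, O:3, S:1.

C10H18O3S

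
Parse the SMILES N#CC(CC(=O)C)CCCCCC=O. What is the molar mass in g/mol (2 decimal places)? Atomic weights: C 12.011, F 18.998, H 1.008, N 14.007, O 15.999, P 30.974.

First, the molecular formula is C11H17NO2 (counting implicit H from valence).
  C: 11 × 12.011 = 132.121
  H: 17 × 1.008 = 17.136
  N: 1 × 14.007 = 14.007
  O: 2 × 15.999 = 31.998
Sum: 11×12.011 + 17×1.008 + 1×14.007 + 2×15.999 = 195.262 → 195.26 g/mol.

195.26 g/mol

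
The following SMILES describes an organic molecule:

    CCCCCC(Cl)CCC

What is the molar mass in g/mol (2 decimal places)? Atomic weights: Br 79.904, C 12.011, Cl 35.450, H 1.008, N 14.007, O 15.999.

162.70 g/mol

First, the molecular formula is C9H19Cl (counting implicit H from valence).
  C: 9 × 12.011 = 108.099
  Cl: 1 × 35.450 = 35.450
  H: 19 × 1.008 = 19.152
Sum: 9×12.011 + 1×35.450 + 19×1.008 = 162.701 → 162.70 g/mol.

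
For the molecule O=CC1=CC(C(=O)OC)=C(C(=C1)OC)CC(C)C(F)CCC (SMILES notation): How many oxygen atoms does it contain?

4

Scan the SMILES for O atoms (remember two-letter symbols like Cl and Br are single atoms).
Oxygen count: 4.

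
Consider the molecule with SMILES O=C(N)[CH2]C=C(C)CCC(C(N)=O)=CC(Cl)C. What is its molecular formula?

C12H19ClN2O2

Walk through each heavy atom and fill implicit hydrogens from standard valence (C 4, N 3, O 2, S 2, halogen 1):
  atom 1: O, bond orders sum to 2 (valence 2) → 0 H
  atom 2: C, bond orders sum to 4 (valence 4) → 0 H
  atom 3: N, bond orders sum to 1 (valence 3) → 2 H
  atom 4: C with explicit H count 2
  atom 5: C, bond orders sum to 3 (valence 4) → 1 H
  atom 6: C, bond orders sum to 4 (valence 4) → 0 H
  atom 7: C, bond orders sum to 1 (valence 4) → 3 H
  atom 8: C, bond orders sum to 2 (valence 4) → 2 H
  atom 9: C, bond orders sum to 2 (valence 4) → 2 H
  atom 10: C, bond orders sum to 4 (valence 4) → 0 H
  atom 11: C, bond orders sum to 4 (valence 4) → 0 H
  atom 12: N, bond orders sum to 1 (valence 3) → 2 H
  atom 13: O, bond orders sum to 2 (valence 2) → 0 H
  atom 14: C, bond orders sum to 3 (valence 4) → 1 H
  atom 15: C, bond orders sum to 3 (valence 4) → 1 H
  atom 16: Cl (halogen, monovalent) → 0 H
  atom 17: C, bond orders sum to 1 (valence 4) → 3 H
Totals → C:12, H:19, Cl:1, N:2, O:2.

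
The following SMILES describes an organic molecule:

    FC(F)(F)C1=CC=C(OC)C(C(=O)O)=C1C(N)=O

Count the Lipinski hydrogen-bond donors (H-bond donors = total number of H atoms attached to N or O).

3

Donors: find every N or O and count the H atoms it carries.
  atom 9 (O): bond orders sum to 2 → 0 H
  atom 13 (O): bond orders sum to 2 → 0 H
  atom 14 (O): bond orders sum to 1 → 1 H
  atom 17 (N): bond orders sum to 1 → 2 H
  atom 18 (O): bond orders sum to 2 → 0 H
Lipinski HBD = 3.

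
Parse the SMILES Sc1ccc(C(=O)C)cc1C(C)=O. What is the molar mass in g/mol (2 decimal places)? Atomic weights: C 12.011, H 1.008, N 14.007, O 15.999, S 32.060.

194.25 g/mol

First, the molecular formula is C10H10O2S (counting implicit H from valence).
  C: 10 × 12.011 = 120.110
  H: 10 × 1.008 = 10.080
  O: 2 × 15.999 = 31.998
  S: 1 × 32.060 = 32.060
Sum: 10×12.011 + 10×1.008 + 2×15.999 + 1×32.060 = 194.248 → 194.25 g/mol.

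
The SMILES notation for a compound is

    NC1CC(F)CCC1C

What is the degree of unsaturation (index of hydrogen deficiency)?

Degree of unsaturation = (number of rings) + (number of π bonds).
Ring closures in the SMILES: 1.
π bonds: none → 0 DoU from unsaturation.
Total DoU = 1 + 0 = 1.

1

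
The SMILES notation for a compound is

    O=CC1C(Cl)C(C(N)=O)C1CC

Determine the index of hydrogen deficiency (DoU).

Degree of unsaturation = (number of rings) + (number of π bonds).
Ring closures in the SMILES: 1.
π bonds: 2 double bonds (each 1 DoU) → 2 DoU from unsaturation.
Total DoU = 1 + 2 = 3.

3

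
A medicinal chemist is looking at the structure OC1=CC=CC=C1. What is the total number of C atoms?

Count every carbon token in the SMILES (each C, including those in ring-closure positions and inside branches).
Carbon count: 6.

6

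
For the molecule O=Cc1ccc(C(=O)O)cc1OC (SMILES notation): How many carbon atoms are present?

9

Count every carbon token in the SMILES (each C, including those in ring-closure positions and inside branches).
Carbon count: 9.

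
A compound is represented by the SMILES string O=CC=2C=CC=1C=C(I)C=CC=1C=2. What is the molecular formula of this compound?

Walk through each heavy atom and fill implicit hydrogens from standard valence (C 4, N 3, O 2, S 2, halogen 1):
  atom 1: O, bond orders sum to 2 (valence 2) → 0 H
  atom 2: C, bond orders sum to 3 (valence 4) → 1 H
  atom 3: C, bond orders sum to 4 (valence 4) → 0 H
  atom 4: C, bond orders sum to 3 (valence 4) → 1 H
  atom 5: C, bond orders sum to 3 (valence 4) → 1 H
  atom 6: C, bond orders sum to 4 (valence 4) → 0 H
  atom 7: C, bond orders sum to 3 (valence 4) → 1 H
  atom 8: C, bond orders sum to 4 (valence 4) → 0 H
  atom 9: I (halogen, monovalent) → 0 H
  atom 10: C, bond orders sum to 3 (valence 4) → 1 H
  atom 11: C, bond orders sum to 3 (valence 4) → 1 H
  atom 12: C, bond orders sum to 4 (valence 4) → 0 H
  atom 13: C, bond orders sum to 3 (valence 4) → 1 H
Totals → C:11, H:7, I:1, O:1.

C11H7IO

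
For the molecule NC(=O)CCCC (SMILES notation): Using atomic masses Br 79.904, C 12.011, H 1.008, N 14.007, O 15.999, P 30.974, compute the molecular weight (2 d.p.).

First, the molecular formula is C5H11NO (counting implicit H from valence).
  C: 5 × 12.011 = 60.055
  H: 11 × 1.008 = 11.088
  N: 1 × 14.007 = 14.007
  O: 1 × 15.999 = 15.999
Sum: 5×12.011 + 11×1.008 + 1×14.007 + 1×15.999 = 101.149 → 101.15 g/mol.

101.15 g/mol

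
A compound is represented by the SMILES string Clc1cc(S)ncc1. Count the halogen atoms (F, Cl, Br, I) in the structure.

1

Halogen atoms appear at heavy-atom position 1 (1×Cl).
Other groups present: 1 thiol.
Halogen count: 1.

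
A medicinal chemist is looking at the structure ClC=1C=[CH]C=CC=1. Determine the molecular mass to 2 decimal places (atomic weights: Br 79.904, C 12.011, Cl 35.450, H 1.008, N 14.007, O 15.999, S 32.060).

First, the molecular formula is C6H5Cl (counting implicit H from valence).
  C: 6 × 12.011 = 72.066
  Cl: 1 × 35.450 = 35.450
  H: 5 × 1.008 = 5.040
Sum: 6×12.011 + 1×35.450 + 5×1.008 = 112.556 → 112.56 g/mol.

112.56 g/mol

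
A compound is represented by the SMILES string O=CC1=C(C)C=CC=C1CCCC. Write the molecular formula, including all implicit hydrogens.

Walk through each heavy atom and fill implicit hydrogens from standard valence (C 4, N 3, O 2, S 2, halogen 1):
  atom 1: O, bond orders sum to 2 (valence 2) → 0 H
  atom 2: C, bond orders sum to 3 (valence 4) → 1 H
  atom 3: C, bond orders sum to 4 (valence 4) → 0 H
  atom 4: C, bond orders sum to 4 (valence 4) → 0 H
  atom 5: C, bond orders sum to 1 (valence 4) → 3 H
  atom 6: C, bond orders sum to 3 (valence 4) → 1 H
  atom 7: C, bond orders sum to 3 (valence 4) → 1 H
  atom 8: C, bond orders sum to 3 (valence 4) → 1 H
  atom 9: C, bond orders sum to 4 (valence 4) → 0 H
  atom 10: C, bond orders sum to 2 (valence 4) → 2 H
  atom 11: C, bond orders sum to 2 (valence 4) → 2 H
  atom 12: C, bond orders sum to 2 (valence 4) → 2 H
  atom 13: C, bond orders sum to 1 (valence 4) → 3 H
Totals → C:12, H:16, O:1.

C12H16O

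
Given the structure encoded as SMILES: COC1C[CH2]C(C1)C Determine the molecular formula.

Walk through each heavy atom and fill implicit hydrogens from standard valence (C 4, N 3, O 2, S 2, halogen 1):
  atom 1: C, bond orders sum to 1 (valence 4) → 3 H
  atom 2: O, bond orders sum to 2 (valence 2) → 0 H
  atom 3: C, bond orders sum to 3 (valence 4) → 1 H
  atom 4: C, bond orders sum to 2 (valence 4) → 2 H
  atom 5: C with explicit H count 2
  atom 6: C, bond orders sum to 3 (valence 4) → 1 H
  atom 7: C, bond orders sum to 2 (valence 4) → 2 H
  atom 8: C, bond orders sum to 1 (valence 4) → 3 H
Totals → C:7, H:14, O:1.

C7H14O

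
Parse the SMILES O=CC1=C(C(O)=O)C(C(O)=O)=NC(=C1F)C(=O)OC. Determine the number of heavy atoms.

19

Every atom symbol written in the SMILES (organic subset) is one heavy atom; implicit H are not written.
Heavy atoms by element → C:10, F:1, N:1, O:7.
Total: 19.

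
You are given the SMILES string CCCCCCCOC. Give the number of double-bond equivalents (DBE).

Degree of unsaturation = (number of rings) + (number of π bonds).
Ring closures in the SMILES: 0.
π bonds: none → 0 DoU from unsaturation.
Total DoU = 0 + 0 = 0.

0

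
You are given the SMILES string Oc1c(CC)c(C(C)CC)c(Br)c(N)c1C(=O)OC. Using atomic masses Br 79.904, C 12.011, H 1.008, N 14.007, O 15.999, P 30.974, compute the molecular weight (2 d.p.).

First, the molecular formula is C14H20BrNO3 (counting implicit H from valence).
  Br: 1 × 79.904 = 79.904
  C: 14 × 12.011 = 168.154
  H: 20 × 1.008 = 20.160
  N: 1 × 14.007 = 14.007
  O: 3 × 15.999 = 47.997
Sum: 1×79.904 + 14×12.011 + 20×1.008 + 1×14.007 + 3×15.999 = 330.222 → 330.22 g/mol.

330.22 g/mol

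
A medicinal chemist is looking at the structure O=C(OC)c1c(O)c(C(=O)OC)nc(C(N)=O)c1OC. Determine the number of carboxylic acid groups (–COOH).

0

Scan the SMILES for the carboxylic acid motif — none present.
Groups that are present: 1 amide, 2 ester, 1 ether, 1 hydroxyl.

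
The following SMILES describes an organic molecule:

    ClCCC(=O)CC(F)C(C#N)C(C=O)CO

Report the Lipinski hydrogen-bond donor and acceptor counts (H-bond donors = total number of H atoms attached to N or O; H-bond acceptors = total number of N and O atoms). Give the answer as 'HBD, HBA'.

1, 4

Donors: find every N or O and count the H atoms it carries.
  atom 5 (O): bond orders sum to 2 → 0 H
  atom 11 (N): bond orders sum to 3 → 0 H
  atom 14 (O): bond orders sum to 2 → 0 H
  atom 16 (O): bond orders sum to 1 → 1 H
Lipinski HBD = 1.
Acceptors: N atoms = 1, O atoms = 3 → HBA = 4.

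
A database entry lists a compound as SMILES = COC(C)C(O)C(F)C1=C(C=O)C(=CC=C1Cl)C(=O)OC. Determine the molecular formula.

C14H16ClFO5

Walk through each heavy atom and fill implicit hydrogens from standard valence (C 4, N 3, O 2, S 2, halogen 1):
  atom 1: C, bond orders sum to 1 (valence 4) → 3 H
  atom 2: O, bond orders sum to 2 (valence 2) → 0 H
  atom 3: C, bond orders sum to 3 (valence 4) → 1 H
  atom 4: C, bond orders sum to 1 (valence 4) → 3 H
  atom 5: C, bond orders sum to 3 (valence 4) → 1 H
  atom 6: O, bond orders sum to 1 (valence 2) → 1 H
  atom 7: C, bond orders sum to 3 (valence 4) → 1 H
  atom 8: F (halogen, monovalent) → 0 H
  atom 9: C, bond orders sum to 4 (valence 4) → 0 H
  atom 10: C, bond orders sum to 4 (valence 4) → 0 H
  atom 11: C, bond orders sum to 3 (valence 4) → 1 H
  atom 12: O, bond orders sum to 2 (valence 2) → 0 H
  atom 13: C, bond orders sum to 4 (valence 4) → 0 H
  atom 14: C, bond orders sum to 3 (valence 4) → 1 H
  atom 15: C, bond orders sum to 3 (valence 4) → 1 H
  atom 16: C, bond orders sum to 4 (valence 4) → 0 H
  atom 17: Cl (halogen, monovalent) → 0 H
  atom 18: C, bond orders sum to 4 (valence 4) → 0 H
  atom 19: O, bond orders sum to 2 (valence 2) → 0 H
  atom 20: O, bond orders sum to 2 (valence 2) → 0 H
  atom 21: C, bond orders sum to 1 (valence 4) → 3 H
Totals → C:14, H:16, Cl:1, F:1, O:5.
In Hill order: C14H16ClFO5.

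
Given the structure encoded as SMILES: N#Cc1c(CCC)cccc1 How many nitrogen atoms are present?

Scan the SMILES for N atoms (remember two-letter symbols like Cl and Br are single atoms).
Nitrogen count: 1.

1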